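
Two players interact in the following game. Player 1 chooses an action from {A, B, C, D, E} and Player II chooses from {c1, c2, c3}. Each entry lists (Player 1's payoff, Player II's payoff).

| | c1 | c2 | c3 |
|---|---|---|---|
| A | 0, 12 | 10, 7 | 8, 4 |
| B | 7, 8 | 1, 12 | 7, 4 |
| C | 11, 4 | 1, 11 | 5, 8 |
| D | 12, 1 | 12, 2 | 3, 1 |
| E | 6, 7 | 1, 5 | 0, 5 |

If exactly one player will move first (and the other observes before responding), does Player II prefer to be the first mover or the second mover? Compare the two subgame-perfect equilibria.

If Player 1 leads: Player II's best replies are A→c1, B→c2, C→c2, D→c2, E→c1; Player 1's induced payoffs 0, 1, 1, 12, 6; outcome (D, c2), payoffs (12, 2).
If Player II leads: Player 1's best replies are c1→D, c2→D, c3→A; Player II's induced payoffs 1, 2, 4; outcome (A, c3), payoffs (8, 4).
Player II gets 4 moving first and 2 moving second, so Player II prefers to move first.

first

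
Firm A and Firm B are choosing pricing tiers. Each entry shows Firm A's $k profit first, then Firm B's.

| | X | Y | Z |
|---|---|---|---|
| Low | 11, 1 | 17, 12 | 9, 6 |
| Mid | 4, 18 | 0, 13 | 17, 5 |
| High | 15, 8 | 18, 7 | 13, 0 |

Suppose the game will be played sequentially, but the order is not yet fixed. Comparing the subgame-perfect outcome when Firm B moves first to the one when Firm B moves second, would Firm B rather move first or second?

second

If Firm A leads: Firm B's best replies are Low→Y, Mid→X, High→X; Firm A's induced payoffs 17, 4, 15; outcome (Low, Y), payoffs (17, 12).
If Firm B leads: Firm A's best replies are X→High, Y→High, Z→Mid; Firm B's induced payoffs 8, 7, 5; outcome (High, X), payoffs (15, 8).
Firm B gets 8 moving first and 12 moving second, so Firm B prefers to move second.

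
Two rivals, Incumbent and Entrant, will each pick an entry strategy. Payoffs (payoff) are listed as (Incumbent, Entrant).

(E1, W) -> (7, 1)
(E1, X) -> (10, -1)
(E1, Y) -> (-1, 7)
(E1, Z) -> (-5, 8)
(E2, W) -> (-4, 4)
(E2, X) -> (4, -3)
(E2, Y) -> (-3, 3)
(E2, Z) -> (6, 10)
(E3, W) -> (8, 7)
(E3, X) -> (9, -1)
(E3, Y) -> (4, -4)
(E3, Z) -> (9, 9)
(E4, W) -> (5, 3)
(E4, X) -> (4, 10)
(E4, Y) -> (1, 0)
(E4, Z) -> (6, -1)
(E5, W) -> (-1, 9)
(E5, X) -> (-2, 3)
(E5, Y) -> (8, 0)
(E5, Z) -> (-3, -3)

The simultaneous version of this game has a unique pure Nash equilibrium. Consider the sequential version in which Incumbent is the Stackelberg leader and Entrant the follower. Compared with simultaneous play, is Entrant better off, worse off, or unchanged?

Solve by backward induction (Incumbent leads).
- E1 → Entrant plays Z (best of 1, -1, 7, 8); Incumbent gets -5.
- E2 → Entrant plays Z (best of 4, -3, 3, 10); Incumbent gets 6.
- E3 → Entrant plays Z (best of 7, -1, -4, 9); Incumbent gets 9.
- E4 → Entrant plays X (best of 3, 10, 0, -1); Incumbent gets 4.
- E5 → Entrant plays W (best of 9, 3, 0, -3); Incumbent gets -1.
Maximizing over -5, 6, 9, 4, -1, Incumbent chooses E3. Subgame-perfect outcome: (E3, Z) with payoffs (9, 9).
Now find the simultaneous Nash equilibrium.
Incumbent's best replies: W→E3; X→E1; Y→E5; Z→E3.
Entrant's best replies: E1→Z; E2→Z; E3→Z; E4→X; E5→W.
The unique mutual best reply is (E3, Z), giving (9, 9).
Entrant earns 9 sequentially versus 9 at the Nash outcome: unchanged.

unchanged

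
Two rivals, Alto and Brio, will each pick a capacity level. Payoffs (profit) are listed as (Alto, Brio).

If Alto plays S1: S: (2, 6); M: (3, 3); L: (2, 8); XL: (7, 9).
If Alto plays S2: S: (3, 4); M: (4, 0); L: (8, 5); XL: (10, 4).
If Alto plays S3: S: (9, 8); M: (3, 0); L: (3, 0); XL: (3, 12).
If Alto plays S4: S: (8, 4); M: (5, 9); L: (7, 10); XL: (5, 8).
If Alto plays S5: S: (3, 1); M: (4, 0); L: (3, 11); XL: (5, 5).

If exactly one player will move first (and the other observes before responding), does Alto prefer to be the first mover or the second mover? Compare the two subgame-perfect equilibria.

first

If Alto leads: Brio's best replies are S1→XL, S2→L, S3→XL, S4→L, S5→L; Alto's induced payoffs 7, 8, 3, 7, 3; outcome (S2, L), payoffs (8, 5).
If Brio leads: Alto's best replies are S→S3, M→S4, L→S2, XL→S2; Brio's induced payoffs 8, 9, 5, 4; outcome (S4, M), payoffs (5, 9).
Alto gets 8 moving first and 5 moving second, so Alto prefers to move first.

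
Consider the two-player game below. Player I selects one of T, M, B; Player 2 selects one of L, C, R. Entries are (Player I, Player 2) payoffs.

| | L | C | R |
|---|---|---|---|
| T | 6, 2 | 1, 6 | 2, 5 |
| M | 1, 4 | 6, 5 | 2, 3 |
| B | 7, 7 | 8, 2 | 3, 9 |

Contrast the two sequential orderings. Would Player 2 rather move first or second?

If Player I leads: Player 2's best replies are T→C, M→C, B→R; Player I's induced payoffs 1, 6, 3; outcome (M, C), payoffs (6, 5).
If Player 2 leads: Player I's best replies are L→B, C→B, R→B; Player 2's induced payoffs 7, 2, 9; outcome (B, R), payoffs (3, 9).
Player 2 gets 9 moving first and 5 moving second, so Player 2 prefers to move first.

first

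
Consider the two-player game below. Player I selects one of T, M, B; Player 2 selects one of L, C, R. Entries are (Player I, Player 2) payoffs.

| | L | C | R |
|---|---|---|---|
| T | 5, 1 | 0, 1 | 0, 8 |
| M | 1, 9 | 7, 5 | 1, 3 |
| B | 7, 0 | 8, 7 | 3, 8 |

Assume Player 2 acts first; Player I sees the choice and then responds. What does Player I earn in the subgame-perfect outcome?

Solve by backward induction (Player 2 leads).
- L → Player I plays B (best of 5, 1, 7); Player 2 gets 0.
- C → Player I plays B (best of 0, 7, 8); Player 2 gets 7.
- R → Player I plays B (best of 0, 1, 3); Player 2 gets 8.
Among 0, 7, 8, the best is 8 at R. Subgame-perfect outcome: (B, R) with payoffs (3, 8).

3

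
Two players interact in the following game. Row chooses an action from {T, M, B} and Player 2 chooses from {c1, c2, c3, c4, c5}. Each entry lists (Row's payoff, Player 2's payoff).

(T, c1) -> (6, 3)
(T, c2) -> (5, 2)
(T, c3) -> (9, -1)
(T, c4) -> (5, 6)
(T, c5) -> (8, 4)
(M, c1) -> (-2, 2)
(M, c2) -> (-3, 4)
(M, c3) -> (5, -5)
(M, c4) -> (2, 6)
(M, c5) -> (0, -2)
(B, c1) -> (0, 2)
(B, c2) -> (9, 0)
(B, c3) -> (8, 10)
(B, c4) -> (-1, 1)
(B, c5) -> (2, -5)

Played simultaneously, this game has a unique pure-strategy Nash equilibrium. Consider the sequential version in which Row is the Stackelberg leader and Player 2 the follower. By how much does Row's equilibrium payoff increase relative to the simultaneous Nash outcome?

Work backward from Player 2's decision.
- T → Player 2 plays c4 (best of 3, 2, -1, 6, 4); Row gets 5.
- M → Player 2 plays c4 (best of 2, 4, -5, 6, -2); Row gets 2.
- B → Player 2 plays c3 (best of 2, 0, 10, 1, -5); Row gets 8.
Maximizing over 5, 2, 8, Row chooses B. Subgame-perfect outcome: (B, c3) with payoffs (8, 10).
Under simultaneous play:
Row's best replies: c1→T; c2→B; c3→T; c4→T; c5→T.
Player 2's best replies: T→c4; M→c4; B→c3.
Only (T, c4) has each player best-responding; Nash payoffs (5, 6).
Row's commitment gain: 8 − 5 = 3.

3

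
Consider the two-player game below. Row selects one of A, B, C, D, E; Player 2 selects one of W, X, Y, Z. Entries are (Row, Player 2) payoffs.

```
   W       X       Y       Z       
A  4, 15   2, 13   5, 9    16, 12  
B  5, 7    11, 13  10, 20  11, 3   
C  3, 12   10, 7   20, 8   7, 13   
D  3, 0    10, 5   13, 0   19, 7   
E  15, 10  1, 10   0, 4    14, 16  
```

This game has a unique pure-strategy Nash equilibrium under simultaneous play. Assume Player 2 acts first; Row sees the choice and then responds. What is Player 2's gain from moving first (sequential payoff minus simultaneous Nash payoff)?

6

Work backward from Row's decision.
- W: BR = E, leader payoff 10.
- X: BR = B, leader payoff 13.
- Y: BR = C, leader payoff 8.
- Z: BR = D, leader payoff 7.
Maximizing over 10, 13, 8, 7, Player 2 chooses X. Subgame-perfect outcome: (B, X) with payoffs (11, 13).
For the simultaneous game, intersect best replies.
Row's best replies: W→E; X→B; Y→C; Z→D.
Player 2's best replies: A→W; B→Y; C→Z; D→Z; E→Z.
Only (D, Z) has each player best-responding; Nash payoffs (19, 7).
Player 2's commitment gain: 13 − 7 = 6.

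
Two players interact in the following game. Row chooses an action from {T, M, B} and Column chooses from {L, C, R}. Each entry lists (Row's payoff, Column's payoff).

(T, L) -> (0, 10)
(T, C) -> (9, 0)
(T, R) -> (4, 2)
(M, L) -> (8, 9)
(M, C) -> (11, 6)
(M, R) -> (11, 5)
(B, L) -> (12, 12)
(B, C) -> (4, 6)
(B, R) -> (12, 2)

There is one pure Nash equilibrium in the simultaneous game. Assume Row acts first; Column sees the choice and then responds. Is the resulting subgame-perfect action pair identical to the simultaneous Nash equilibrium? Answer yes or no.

yes

Column best-responds to each possible Row move:
- T → Column plays L (best of 10, 0, 2); Row gets 0.
- M → Column plays L (best of 9, 6, 5); Row gets 8.
- B → Column plays L (best of 12, 6, 2); Row gets 12.
Among 0, 8, 12, the best is 12 at B. Subgame-perfect outcome: (B, L) with payoffs (12, 12).
Under simultaneous play:
Row's best replies: L→B; C→M; R→B.
Column's best replies: T→L; M→L; B→L.
The unique mutual best reply is (B, L), giving (12, 12).
Sequential outcome (B, L) coincides with the Nash profile (B, L).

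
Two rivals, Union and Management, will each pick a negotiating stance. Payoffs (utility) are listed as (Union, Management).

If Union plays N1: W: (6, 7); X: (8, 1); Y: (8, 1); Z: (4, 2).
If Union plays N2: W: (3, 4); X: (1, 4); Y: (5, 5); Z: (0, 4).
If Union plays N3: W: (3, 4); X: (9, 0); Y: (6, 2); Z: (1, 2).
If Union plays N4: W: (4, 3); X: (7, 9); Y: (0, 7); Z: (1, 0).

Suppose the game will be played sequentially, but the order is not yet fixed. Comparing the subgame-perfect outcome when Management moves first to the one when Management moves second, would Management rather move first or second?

second

If Union leads: Management's best replies are N1→W, N2→Y, N3→W, N4→X; Union's induced payoffs 6, 5, 3, 7; outcome (N4, X), payoffs (7, 9).
If Management leads: Union's best replies are W→N1, X→N3, Y→N1, Z→N1; Management's induced payoffs 7, 0, 1, 2; outcome (N1, W), payoffs (6, 7).
Management gets 7 moving first and 9 moving second, so Management prefers to move second.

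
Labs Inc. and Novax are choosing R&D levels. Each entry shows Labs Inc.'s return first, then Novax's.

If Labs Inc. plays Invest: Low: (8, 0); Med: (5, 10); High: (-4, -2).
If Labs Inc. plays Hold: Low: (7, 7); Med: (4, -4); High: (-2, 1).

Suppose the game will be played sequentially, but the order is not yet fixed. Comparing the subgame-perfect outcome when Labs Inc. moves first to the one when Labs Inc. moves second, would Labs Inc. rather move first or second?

If Labs Inc. leads: Novax's best replies are Invest→Med, Hold→Low; Labs Inc.'s induced payoffs 5, 7; outcome (Hold, Low), payoffs (7, 7).
If Novax leads: Labs Inc.'s best replies are Low→Invest, Med→Invest, High→Hold; Novax's induced payoffs 0, 10, 1; outcome (Invest, Med), payoffs (5, 10).
Labs Inc. gets 7 moving first and 5 moving second, so Labs Inc. prefers to move first.

first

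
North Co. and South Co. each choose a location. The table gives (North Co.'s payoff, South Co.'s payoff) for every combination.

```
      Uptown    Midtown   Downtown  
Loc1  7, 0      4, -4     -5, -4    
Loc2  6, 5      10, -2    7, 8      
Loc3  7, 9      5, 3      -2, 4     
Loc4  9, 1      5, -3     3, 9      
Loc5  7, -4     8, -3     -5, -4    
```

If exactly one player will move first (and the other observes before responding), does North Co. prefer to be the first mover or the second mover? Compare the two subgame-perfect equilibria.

first

If North Co. leads: South Co.'s best replies are Loc1→Uptown, Loc2→Downtown, Loc3→Uptown, Loc4→Downtown, Loc5→Midtown; North Co.'s induced payoffs 7, 7, 7, 3, 8; outcome (Loc5, Midtown), payoffs (8, -3).
If South Co. leads: North Co.'s best replies are Uptown→Loc4, Midtown→Loc2, Downtown→Loc2; South Co.'s induced payoffs 1, -2, 8; outcome (Loc2, Downtown), payoffs (7, 8).
North Co. gets 8 moving first and 7 moving second, so North Co. prefers to move first.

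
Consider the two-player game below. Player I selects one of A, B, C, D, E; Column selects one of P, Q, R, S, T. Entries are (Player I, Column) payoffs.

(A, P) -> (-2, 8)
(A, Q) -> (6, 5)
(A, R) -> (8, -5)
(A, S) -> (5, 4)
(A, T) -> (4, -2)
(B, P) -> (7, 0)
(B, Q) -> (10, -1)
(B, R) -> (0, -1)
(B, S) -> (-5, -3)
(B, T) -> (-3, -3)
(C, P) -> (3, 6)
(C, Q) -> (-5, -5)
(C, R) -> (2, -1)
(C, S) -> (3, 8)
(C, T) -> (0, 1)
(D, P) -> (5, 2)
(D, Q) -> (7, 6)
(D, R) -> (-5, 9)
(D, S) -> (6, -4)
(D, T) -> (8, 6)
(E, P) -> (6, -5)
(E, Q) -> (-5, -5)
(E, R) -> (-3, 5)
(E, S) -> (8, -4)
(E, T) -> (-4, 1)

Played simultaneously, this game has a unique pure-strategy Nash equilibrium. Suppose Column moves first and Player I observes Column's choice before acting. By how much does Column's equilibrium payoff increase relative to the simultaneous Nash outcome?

6

Solve by backward induction (Column leads).
- P: Player I compares -2, 7, 3, 5, 6 and picks B; Column would get 0.
- Q: Player I compares 6, 10, -5, 7, -5 and picks B; Column would get -1.
- R: Player I compares 8, 0, 2, -5, -3 and picks A; Column would get -5.
- S: Player I compares 5, -5, 3, 6, 8 and picks E; Column would get -4.
- T: Player I compares 4, -3, 0, 8, -4 and picks D; Column would get 6.
Among 0, -1, -5, -4, 6, the best is 6 at T. Subgame-perfect outcome: (D, T) with payoffs (8, 6).
Under simultaneous play:
Player I's best replies: P→B; Q→B; R→A; S→E; T→D.
Column's best replies: A→P; B→P; C→S; D→R; E→R.
Only (B, P) has each player best-responding; Nash payoffs (7, 0).
Column's commitment gain: 6 − 0 = 6.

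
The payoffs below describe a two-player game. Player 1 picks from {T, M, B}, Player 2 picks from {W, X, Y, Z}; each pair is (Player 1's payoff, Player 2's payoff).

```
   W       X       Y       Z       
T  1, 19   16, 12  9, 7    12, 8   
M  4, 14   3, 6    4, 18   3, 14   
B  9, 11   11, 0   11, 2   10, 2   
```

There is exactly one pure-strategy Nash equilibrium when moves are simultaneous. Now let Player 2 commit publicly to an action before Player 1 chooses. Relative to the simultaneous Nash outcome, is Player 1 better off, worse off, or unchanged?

Work backward from Player 1's decision.
- W → Player 1 plays B (best of 1, 4, 9); Player 2 gets 11.
- X → Player 1 plays T (best of 16, 3, 11); Player 2 gets 12.
- Y → Player 1 plays B (best of 9, 4, 11); Player 2 gets 2.
- Z → Player 1 plays T (best of 12, 3, 10); Player 2 gets 8.
Maximizing over 11, 12, 2, 8, Player 2 chooses X. Subgame-perfect outcome: (T, X) with payoffs (16, 12).
Under simultaneous play:
Player 1's best replies: W→B; X→T; Y→B; Z→T.
Player 2's best replies: T→W; M→Y; B→W.
The unique mutual best reply is (B, W), giving (9, 11).
Player 1 earns 16 sequentially versus 9 at the Nash outcome: better off.

better off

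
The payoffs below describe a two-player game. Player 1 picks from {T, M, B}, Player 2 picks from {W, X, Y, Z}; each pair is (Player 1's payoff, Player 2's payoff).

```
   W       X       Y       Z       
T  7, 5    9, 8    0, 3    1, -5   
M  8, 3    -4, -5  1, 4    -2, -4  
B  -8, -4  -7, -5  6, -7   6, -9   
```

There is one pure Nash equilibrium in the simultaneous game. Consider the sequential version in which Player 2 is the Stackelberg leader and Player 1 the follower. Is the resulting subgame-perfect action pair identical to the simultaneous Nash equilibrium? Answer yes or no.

Backward induction with Player 2 moving first.
- W: BR = M, leader payoff 3.
- X: BR = T, leader payoff 8.
- Y: BR = B, leader payoff -7.
- Z: BR = B, leader payoff -9.
Among 3, 8, -7, -9, the best is 8 at X. Subgame-perfect outcome: (T, X) with payoffs (9, 8).
For the simultaneous game, intersect best replies.
Player 1's best replies: W→M; X→T; Y→B; Z→B.
Player 2's best replies: T→X; M→Y; B→W.
Only (T, X) has each player best-responding; Nash payoffs (9, 8).
Sequential outcome (T, X) coincides with the Nash profile (T, X).

yes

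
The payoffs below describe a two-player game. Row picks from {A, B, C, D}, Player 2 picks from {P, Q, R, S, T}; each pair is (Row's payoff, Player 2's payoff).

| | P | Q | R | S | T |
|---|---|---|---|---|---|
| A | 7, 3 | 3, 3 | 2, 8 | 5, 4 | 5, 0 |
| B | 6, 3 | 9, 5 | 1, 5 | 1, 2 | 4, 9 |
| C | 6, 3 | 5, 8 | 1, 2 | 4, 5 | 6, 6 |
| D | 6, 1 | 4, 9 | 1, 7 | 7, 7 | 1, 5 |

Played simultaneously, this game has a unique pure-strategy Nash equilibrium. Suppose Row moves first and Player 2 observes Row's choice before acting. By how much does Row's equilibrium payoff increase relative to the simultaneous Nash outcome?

Player 2 best-responds to each possible Row move:
- A: BR = R, leader payoff 2.
- B: BR = T, leader payoff 4.
- C: BR = Q, leader payoff 5.
- D: BR = Q, leader payoff 4.
Maximizing over 2, 4, 5, 4, Row chooses C. Subgame-perfect outcome: (C, Q) with payoffs (5, 8).
For the simultaneous game, intersect best replies.
Row's best replies: P→A; Q→B; R→A; S→D; T→C.
Player 2's best replies: A→R; B→T; C→Q; D→Q.
Only (A, R) has each player best-responding; Nash payoffs (2, 8).
Row's commitment gain: 5 − 2 = 3.

3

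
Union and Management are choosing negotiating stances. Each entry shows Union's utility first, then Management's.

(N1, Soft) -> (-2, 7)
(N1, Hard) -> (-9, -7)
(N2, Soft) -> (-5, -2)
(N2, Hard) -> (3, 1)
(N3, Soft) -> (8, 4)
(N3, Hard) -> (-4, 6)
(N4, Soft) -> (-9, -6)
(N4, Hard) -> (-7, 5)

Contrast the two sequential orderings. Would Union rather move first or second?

If Union leads: Management's best replies are N1→Soft, N2→Hard, N3→Hard, N4→Hard; Union's induced payoffs -2, 3, -4, -7; outcome (N2, Hard), payoffs (3, 1).
If Management leads: Union's best replies are Soft→N3, Hard→N2; Management's induced payoffs 4, 1; outcome (N3, Soft), payoffs (8, 4).
Union gets 3 moving first and 8 moving second, so Union prefers to move second.

second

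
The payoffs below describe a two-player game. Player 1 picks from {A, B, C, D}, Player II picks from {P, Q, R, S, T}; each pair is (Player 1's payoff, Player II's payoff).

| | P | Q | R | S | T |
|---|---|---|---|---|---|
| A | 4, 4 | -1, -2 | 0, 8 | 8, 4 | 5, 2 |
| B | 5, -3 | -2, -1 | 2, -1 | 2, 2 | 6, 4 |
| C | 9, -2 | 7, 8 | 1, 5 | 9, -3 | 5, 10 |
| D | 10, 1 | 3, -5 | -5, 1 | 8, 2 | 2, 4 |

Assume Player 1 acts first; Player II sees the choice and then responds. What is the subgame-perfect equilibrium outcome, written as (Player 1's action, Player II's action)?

(B, T)

Backward induction with Player 1 moving first.
- A → Player II plays R (best of 4, -2, 8, 4, 2); Player 1 gets 0.
- B → Player II plays T (best of -3, -1, -1, 2, 4); Player 1 gets 6.
- C → Player II plays T (best of -2, 8, 5, -3, 10); Player 1 gets 5.
- D → Player II plays T (best of 1, -5, 1, 2, 4); Player 1 gets 2.
Maximizing over 0, 6, 5, 2, Player 1 chooses B. Subgame-perfect outcome: (B, T) with payoffs (6, 4).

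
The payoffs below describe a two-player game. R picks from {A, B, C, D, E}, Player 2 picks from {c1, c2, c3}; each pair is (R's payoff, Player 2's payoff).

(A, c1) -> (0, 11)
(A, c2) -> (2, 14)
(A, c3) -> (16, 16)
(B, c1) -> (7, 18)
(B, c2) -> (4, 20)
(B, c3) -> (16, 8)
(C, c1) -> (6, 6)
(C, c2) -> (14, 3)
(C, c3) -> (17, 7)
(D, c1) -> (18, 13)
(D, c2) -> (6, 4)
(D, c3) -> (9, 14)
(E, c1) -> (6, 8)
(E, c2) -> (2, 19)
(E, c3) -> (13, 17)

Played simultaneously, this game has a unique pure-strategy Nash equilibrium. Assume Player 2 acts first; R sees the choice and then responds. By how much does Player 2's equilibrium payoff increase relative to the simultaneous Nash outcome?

Backward induction with Player 2 moving first.
- c1 → R plays D (best of 0, 7, 6, 18, 6); Player 2 gets 13.
- c2 → R plays C (best of 2, 4, 14, 6, 2); Player 2 gets 3.
- c3 → R plays C (best of 16, 16, 17, 9, 13); Player 2 gets 7.
Player 2's induced payoffs are 13, 3, 7, so Player 2 commits to c1. Subgame-perfect outcome: (D, c1) with payoffs (18, 13).
Under simultaneous play:
R's best replies: c1→D; c2→C; c3→C.
Player 2's best replies: A→c3; B→c2; C→c3; D→c3; E→c2.
The unique mutual best reply is (C, c3), giving (17, 7).
Player 2's commitment gain: 13 − 7 = 6.

6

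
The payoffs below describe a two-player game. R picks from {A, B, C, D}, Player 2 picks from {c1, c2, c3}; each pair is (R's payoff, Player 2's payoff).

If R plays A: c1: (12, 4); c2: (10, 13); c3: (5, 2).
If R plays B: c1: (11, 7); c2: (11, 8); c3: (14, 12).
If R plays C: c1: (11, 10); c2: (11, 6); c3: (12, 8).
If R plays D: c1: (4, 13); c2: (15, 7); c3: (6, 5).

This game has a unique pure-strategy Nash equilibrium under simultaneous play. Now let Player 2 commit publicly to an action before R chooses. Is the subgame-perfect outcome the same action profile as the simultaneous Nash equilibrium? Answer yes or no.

yes

Backward induction with Player 2 moving first.
- c1 → R plays A (best of 12, 11, 11, 4); Player 2 gets 4.
- c2 → R plays D (best of 10, 11, 11, 15); Player 2 gets 7.
- c3 → R plays B (best of 5, 14, 12, 6); Player 2 gets 12.
Maximizing over 4, 7, 12, Player 2 chooses c3. Subgame-perfect outcome: (B, c3) with payoffs (14, 12).
Now find the simultaneous Nash equilibrium.
R's best replies: c1→A; c2→D; c3→B.
Player 2's best replies: A→c2; B→c3; C→c1; D→c1.
The unique mutual best reply is (B, c3), giving (14, 12).
Sequential outcome (B, c3) coincides with the Nash profile (B, c3).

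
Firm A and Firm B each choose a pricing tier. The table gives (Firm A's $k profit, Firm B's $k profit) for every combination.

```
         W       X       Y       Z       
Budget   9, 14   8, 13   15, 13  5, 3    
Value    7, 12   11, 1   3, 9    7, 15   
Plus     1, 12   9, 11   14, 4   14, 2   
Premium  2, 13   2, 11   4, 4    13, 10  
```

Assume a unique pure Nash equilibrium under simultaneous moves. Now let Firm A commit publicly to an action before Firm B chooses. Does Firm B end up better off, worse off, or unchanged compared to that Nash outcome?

Work backward from Firm B's decision.
- Budget: BR = W, leader payoff 9.
- Value: BR = Z, leader payoff 7.
- Plus: BR = W, leader payoff 1.
- Premium: BR = W, leader payoff 2.
Maximizing over 9, 7, 1, 2, Firm A chooses Budget. Subgame-perfect outcome: (Budget, W) with payoffs (9, 14).
For the simultaneous game, intersect best replies.
Firm A's best replies: W→Budget; X→Value; Y→Budget; Z→Plus.
Firm B's best replies: Budget→W; Value→Z; Plus→W; Premium→W.
The unique mutual best reply is (Budget, W), giving (9, 14).
Firm B earns 14 sequentially versus 14 at the Nash outcome: unchanged.

unchanged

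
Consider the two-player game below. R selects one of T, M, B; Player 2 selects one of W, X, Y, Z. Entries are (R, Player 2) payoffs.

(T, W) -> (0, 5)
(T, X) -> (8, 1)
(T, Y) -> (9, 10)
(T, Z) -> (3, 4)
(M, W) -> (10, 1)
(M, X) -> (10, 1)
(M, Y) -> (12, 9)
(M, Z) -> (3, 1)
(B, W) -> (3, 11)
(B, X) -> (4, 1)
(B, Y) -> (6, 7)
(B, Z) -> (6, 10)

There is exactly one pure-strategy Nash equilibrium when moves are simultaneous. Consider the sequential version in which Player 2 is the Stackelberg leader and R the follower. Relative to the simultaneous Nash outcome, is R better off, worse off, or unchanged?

R best-responds to each possible Player 2 move:
- W: R compares 0, 10, 3 and picks M; Player 2 would get 1.
- X: R compares 8, 10, 4 and picks M; Player 2 would get 1.
- Y: R compares 9, 12, 6 and picks M; Player 2 would get 9.
- Z: R compares 3, 3, 6 and picks B; Player 2 would get 10.
Among 1, 1, 9, 10, the best is 10 at Z. Subgame-perfect outcome: (B, Z) with payoffs (6, 10).
Now find the simultaneous Nash equilibrium.
R's best replies: W→M; X→M; Y→M; Z→B.
Player 2's best replies: T→Y; M→Y; B→W.
Only (M, Y) has each player best-responding; Nash payoffs (12, 9).
R earns 6 sequentially versus 12 at the Nash outcome: worse off.

worse off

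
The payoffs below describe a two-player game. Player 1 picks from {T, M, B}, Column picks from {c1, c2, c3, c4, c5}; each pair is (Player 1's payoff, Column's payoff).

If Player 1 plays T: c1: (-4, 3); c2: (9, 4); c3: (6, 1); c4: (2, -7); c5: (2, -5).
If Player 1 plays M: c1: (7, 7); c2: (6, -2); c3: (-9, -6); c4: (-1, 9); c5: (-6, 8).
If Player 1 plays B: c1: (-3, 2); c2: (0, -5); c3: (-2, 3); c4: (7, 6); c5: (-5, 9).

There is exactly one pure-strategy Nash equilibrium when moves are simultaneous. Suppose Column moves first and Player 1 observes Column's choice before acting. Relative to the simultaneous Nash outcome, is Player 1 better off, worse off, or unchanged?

worse off

Player 1 best-responds to each possible Column move:
- c1: BR = M, leader payoff 7.
- c2: BR = T, leader payoff 4.
- c3: BR = T, leader payoff 1.
- c4: BR = B, leader payoff 6.
- c5: BR = T, leader payoff -5.
Among 7, 4, 1, 6, -5, the best is 7 at c1. Subgame-perfect outcome: (M, c1) with payoffs (7, 7).
Now find the simultaneous Nash equilibrium.
Player 1's best replies: c1→M; c2→T; c3→T; c4→B; c5→T.
Column's best replies: T→c2; M→c4; B→c5.
Only (T, c2) has each player best-responding; Nash payoffs (9, 4).
Player 1 earns 7 sequentially versus 9 at the Nash outcome: worse off.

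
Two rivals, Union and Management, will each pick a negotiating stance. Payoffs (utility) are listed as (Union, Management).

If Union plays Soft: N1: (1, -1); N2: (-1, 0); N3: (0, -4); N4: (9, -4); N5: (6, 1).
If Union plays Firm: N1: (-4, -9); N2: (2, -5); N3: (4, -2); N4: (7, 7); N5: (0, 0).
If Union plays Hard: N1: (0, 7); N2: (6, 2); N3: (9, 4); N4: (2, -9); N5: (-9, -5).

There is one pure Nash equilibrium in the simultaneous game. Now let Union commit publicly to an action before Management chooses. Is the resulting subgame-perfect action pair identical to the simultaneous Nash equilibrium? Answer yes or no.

no

Management best-responds to each possible Union move:
- Soft: BR = N5, leader payoff 6.
- Firm: BR = N4, leader payoff 7.
- Hard: BR = N1, leader payoff 0.
Among 6, 7, 0, the best is 7 at Firm. Subgame-perfect outcome: (Firm, N4) with payoffs (7, 7).
For the simultaneous game, intersect best replies.
Union's best replies: N1→Soft; N2→Hard; N3→Hard; N4→Soft; N5→Soft.
Management's best replies: Soft→N5; Firm→N4; Hard→N1.
Only (Soft, N5) has each player best-responding; Nash payoffs (6, 1).
Sequential outcome (Firm, N4) differs from the Nash profile (Soft, N5).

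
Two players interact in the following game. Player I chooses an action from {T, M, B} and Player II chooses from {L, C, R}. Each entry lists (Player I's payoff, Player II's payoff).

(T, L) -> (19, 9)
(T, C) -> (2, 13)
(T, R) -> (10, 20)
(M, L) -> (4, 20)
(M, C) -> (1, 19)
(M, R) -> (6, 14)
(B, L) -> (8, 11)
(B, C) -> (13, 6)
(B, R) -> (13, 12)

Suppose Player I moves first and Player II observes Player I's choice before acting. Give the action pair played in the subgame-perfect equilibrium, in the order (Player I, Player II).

(B, R)

Work backward from Player II's decision.
- T → Player II plays R (best of 9, 13, 20); Player I gets 10.
- M → Player II plays L (best of 20, 19, 14); Player I gets 4.
- B → Player II plays R (best of 11, 6, 12); Player I gets 13.
Among 10, 4, 13, the best is 13 at B. Subgame-perfect outcome: (B, R) with payoffs (13, 12).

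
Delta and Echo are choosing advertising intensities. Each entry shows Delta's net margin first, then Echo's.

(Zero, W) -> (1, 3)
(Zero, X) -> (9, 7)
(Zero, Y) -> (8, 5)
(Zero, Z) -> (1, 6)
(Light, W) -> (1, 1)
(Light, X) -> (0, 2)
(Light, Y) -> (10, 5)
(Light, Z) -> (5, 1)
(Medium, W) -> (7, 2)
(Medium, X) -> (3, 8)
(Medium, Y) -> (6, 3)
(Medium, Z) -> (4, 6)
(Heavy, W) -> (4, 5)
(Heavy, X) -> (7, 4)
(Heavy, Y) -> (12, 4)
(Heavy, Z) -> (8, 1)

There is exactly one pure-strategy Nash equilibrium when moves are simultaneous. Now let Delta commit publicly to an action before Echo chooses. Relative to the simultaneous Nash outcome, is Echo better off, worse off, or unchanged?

Echo best-responds to each possible Delta move:
- Zero: Echo compares 3, 7, 5, 6 and picks X; Delta would get 9.
- Light: Echo compares 1, 2, 5, 1 and picks Y; Delta would get 10.
- Medium: Echo compares 2, 8, 3, 6 and picks X; Delta would get 3.
- Heavy: Echo compares 5, 4, 4, 1 and picks W; Delta would get 4.
Maximizing over 9, 10, 3, 4, Delta chooses Light. Subgame-perfect outcome: (Light, Y) with payoffs (10, 5).
For the simultaneous game, intersect best replies.
Delta's best replies: W→Medium; X→Zero; Y→Heavy; Z→Heavy.
Echo's best replies: Zero→X; Light→Y; Medium→X; Heavy→W.
The unique mutual best reply is (Zero, X), giving (9, 7).
Echo earns 5 sequentially versus 7 at the Nash outcome: worse off.

worse off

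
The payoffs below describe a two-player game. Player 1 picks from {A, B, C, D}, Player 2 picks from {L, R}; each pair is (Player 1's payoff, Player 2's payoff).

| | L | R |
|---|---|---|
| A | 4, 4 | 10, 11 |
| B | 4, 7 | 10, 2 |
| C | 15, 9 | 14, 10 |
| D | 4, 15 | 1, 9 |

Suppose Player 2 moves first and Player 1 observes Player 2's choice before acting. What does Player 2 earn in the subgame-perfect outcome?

Work backward from Player 1's decision.
- L → Player 1 plays C (best of 4, 4, 15, 4); Player 2 gets 9.
- R → Player 1 plays C (best of 10, 10, 14, 1); Player 2 gets 10.
Maximizing over 9, 10, Player 2 chooses R. Subgame-perfect outcome: (C, R) with payoffs (14, 10).

10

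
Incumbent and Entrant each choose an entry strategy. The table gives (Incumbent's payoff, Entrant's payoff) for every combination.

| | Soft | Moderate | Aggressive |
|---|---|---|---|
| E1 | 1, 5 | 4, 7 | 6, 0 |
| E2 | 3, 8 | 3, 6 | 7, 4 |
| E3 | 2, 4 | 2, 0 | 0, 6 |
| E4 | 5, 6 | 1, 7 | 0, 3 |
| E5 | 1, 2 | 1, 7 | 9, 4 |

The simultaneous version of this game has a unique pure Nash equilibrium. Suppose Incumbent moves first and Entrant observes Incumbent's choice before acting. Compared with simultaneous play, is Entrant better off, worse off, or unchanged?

unchanged

Work backward from Entrant's decision.
- E1: Entrant compares 5, 7, 0 and picks Moderate; Incumbent would get 4.
- E2: Entrant compares 8, 6, 4 and picks Soft; Incumbent would get 3.
- E3: Entrant compares 4, 0, 6 and picks Aggressive; Incumbent would get 0.
- E4: Entrant compares 6, 7, 3 and picks Moderate; Incumbent would get 1.
- E5: Entrant compares 2, 7, 4 and picks Moderate; Incumbent would get 1.
Among 4, 3, 0, 1, 1, the best is 4 at E1. Subgame-perfect outcome: (E1, Moderate) with payoffs (4, 7).
Now find the simultaneous Nash equilibrium.
Incumbent's best replies: Soft→E4; Moderate→E1; Aggressive→E5.
Entrant's best replies: E1→Moderate; E2→Soft; E3→Aggressive; E4→Moderate; E5→Moderate.
The unique mutual best reply is (E1, Moderate), giving (4, 7).
Entrant earns 7 sequentially versus 7 at the Nash outcome: unchanged.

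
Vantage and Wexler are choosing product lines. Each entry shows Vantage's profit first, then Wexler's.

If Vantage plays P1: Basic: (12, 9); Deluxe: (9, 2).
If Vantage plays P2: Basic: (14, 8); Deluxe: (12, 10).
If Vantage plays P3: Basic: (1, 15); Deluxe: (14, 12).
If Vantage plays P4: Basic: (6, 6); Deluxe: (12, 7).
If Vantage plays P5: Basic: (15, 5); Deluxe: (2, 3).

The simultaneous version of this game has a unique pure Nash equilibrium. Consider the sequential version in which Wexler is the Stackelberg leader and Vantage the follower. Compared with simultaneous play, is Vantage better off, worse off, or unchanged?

worse off

Vantage best-responds to each possible Wexler move:
- Basic: Vantage compares 12, 14, 1, 6, 15 and picks P5; Wexler would get 5.
- Deluxe: Vantage compares 9, 12, 14, 12, 2 and picks P3; Wexler would get 12.
Wexler's induced payoffs are 5, 12, so Wexler commits to Deluxe. Subgame-perfect outcome: (P3, Deluxe) with payoffs (14, 12).
For the simultaneous game, intersect best replies.
Vantage's best replies: Basic→P5; Deluxe→P3.
Wexler's best replies: P1→Basic; P2→Deluxe; P3→Basic; P4→Deluxe; P5→Basic.
Only (P5, Basic) has each player best-responding; Nash payoffs (15, 5).
Vantage earns 14 sequentially versus 15 at the Nash outcome: worse off.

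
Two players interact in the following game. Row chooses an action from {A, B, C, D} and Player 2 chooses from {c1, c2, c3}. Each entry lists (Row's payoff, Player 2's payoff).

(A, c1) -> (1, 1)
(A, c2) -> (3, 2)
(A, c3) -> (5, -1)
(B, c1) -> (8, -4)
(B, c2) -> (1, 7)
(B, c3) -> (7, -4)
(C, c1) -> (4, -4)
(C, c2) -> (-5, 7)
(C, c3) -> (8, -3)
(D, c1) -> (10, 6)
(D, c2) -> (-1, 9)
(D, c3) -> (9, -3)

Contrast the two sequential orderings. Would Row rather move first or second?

second

If Row leads: Player 2's best replies are A→c2, B→c2, C→c2, D→c2; Row's induced payoffs 3, 1, -5, -1; outcome (A, c2), payoffs (3, 2).
If Player 2 leads: Row's best replies are c1→D, c2→A, c3→D; Player 2's induced payoffs 6, 2, -3; outcome (D, c1), payoffs (10, 6).
Row gets 3 moving first and 10 moving second, so Row prefers to move second.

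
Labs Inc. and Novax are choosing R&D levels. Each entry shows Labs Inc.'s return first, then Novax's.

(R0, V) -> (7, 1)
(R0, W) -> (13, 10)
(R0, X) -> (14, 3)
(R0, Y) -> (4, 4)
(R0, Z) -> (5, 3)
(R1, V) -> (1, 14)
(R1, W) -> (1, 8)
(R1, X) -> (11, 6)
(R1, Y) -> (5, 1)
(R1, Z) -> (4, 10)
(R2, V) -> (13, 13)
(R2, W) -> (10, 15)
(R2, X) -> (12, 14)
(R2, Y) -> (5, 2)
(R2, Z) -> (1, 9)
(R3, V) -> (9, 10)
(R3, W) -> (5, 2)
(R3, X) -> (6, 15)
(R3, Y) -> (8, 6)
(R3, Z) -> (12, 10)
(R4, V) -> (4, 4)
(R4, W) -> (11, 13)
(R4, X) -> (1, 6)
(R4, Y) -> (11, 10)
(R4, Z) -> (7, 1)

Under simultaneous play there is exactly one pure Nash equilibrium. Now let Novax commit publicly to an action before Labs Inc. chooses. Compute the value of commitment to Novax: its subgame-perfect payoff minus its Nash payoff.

3

Backward induction with Novax moving first.
- V: BR = R2, leader payoff 13.
- W: BR = R0, leader payoff 10.
- X: BR = R0, leader payoff 3.
- Y: BR = R4, leader payoff 10.
- Z: BR = R3, leader payoff 10.
Novax's induced payoffs are 13, 10, 3, 10, 10, so Novax commits to V. Subgame-perfect outcome: (R2, V) with payoffs (13, 13).
Under simultaneous play:
Labs Inc.'s best replies: V→R2; W→R0; X→R0; Y→R4; Z→R3.
Novax's best replies: R0→W; R1→V; R2→W; R3→X; R4→W.
Only (R0, W) has each player best-responding; Nash payoffs (13, 10).
Novax's commitment gain: 13 − 10 = 3.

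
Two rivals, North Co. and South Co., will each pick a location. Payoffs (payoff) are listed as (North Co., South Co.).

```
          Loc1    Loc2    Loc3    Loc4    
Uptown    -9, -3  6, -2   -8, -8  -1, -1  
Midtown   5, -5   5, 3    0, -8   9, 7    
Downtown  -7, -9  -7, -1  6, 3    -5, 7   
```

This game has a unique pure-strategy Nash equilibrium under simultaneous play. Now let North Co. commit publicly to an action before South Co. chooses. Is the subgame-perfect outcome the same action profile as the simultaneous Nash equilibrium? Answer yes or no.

Work backward from South Co.'s decision.
- Uptown: South Co. compares -3, -2, -8, -1 and picks Loc4; North Co. would get -1.
- Midtown: South Co. compares -5, 3, -8, 7 and picks Loc4; North Co. would get 9.
- Downtown: South Co. compares -9, -1, 3, 7 and picks Loc4; North Co. would get -5.
North Co.'s induced payoffs are -1, 9, -5, so North Co. commits to Midtown. Subgame-perfect outcome: (Midtown, Loc4) with payoffs (9, 7).
Under simultaneous play:
North Co.'s best replies: Loc1→Midtown; Loc2→Uptown; Loc3→Downtown; Loc4→Midtown.
South Co.'s best replies: Uptown→Loc4; Midtown→Loc4; Downtown→Loc4.
The unique mutual best reply is (Midtown, Loc4), giving (9, 7).
Sequential outcome (Midtown, Loc4) coincides with the Nash profile (Midtown, Loc4).

yes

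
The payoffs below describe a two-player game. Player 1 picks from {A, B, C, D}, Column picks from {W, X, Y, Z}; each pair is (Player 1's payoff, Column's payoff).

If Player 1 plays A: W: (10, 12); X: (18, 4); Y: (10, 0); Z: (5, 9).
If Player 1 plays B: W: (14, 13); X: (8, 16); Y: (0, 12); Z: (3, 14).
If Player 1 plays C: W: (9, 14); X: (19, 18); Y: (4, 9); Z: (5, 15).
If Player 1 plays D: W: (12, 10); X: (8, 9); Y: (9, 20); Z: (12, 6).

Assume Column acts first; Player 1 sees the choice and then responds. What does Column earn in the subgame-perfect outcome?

Player 1 best-responds to each possible Column move:
- W: BR = B, leader payoff 13.
- X: BR = C, leader payoff 18.
- Y: BR = A, leader payoff 0.
- Z: BR = D, leader payoff 6.
Column's induced payoffs are 13, 18, 0, 6, so Column commits to X. Subgame-perfect outcome: (C, X) with payoffs (19, 18).

18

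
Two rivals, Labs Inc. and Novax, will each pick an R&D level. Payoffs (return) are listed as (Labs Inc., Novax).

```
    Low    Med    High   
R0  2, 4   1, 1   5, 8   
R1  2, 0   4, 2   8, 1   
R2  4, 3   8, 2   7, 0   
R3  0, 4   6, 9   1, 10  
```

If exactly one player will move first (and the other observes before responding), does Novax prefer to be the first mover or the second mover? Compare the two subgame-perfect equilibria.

second

If Labs Inc. leads: Novax's best replies are R0→High, R1→Med, R2→Low, R3→High; Labs Inc.'s induced payoffs 5, 4, 4, 1; outcome (R0, High), payoffs (5, 8).
If Novax leads: Labs Inc.'s best replies are Low→R2, Med→R2, High→R1; Novax's induced payoffs 3, 2, 1; outcome (R2, Low), payoffs (4, 3).
Novax gets 3 moving first and 8 moving second, so Novax prefers to move second.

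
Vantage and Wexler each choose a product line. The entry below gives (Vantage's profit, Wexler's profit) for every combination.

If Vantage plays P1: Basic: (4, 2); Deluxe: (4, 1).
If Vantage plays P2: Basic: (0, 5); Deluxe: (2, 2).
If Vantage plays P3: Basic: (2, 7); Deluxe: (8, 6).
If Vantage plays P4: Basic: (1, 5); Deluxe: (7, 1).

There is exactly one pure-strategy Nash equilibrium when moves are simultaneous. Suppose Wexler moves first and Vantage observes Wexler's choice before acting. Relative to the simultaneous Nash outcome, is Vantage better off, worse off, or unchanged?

better off

Vantage best-responds to each possible Wexler move:
- Basic → Vantage plays P1 (best of 4, 0, 2, 1); Wexler gets 2.
- Deluxe → Vantage plays P3 (best of 4, 2, 8, 7); Wexler gets 6.
Wexler's induced payoffs are 2, 6, so Wexler commits to Deluxe. Subgame-perfect outcome: (P3, Deluxe) with payoffs (8, 6).
Now find the simultaneous Nash equilibrium.
Vantage's best replies: Basic→P1; Deluxe→P3.
Wexler's best replies: P1→Basic; P2→Basic; P3→Basic; P4→Basic.
Only (P1, Basic) has each player best-responding; Nash payoffs (4, 2).
Vantage earns 8 sequentially versus 4 at the Nash outcome: better off.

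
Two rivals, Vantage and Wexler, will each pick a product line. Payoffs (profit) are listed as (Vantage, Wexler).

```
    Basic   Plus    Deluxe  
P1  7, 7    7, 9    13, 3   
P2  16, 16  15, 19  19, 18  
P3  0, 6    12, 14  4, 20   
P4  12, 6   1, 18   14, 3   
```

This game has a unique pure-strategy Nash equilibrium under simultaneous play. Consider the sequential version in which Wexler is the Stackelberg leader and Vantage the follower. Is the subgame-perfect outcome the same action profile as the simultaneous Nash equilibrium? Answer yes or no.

yes

Backward induction with Wexler moving first.
- Basic: BR = P2, leader payoff 16.
- Plus: BR = P2, leader payoff 19.
- Deluxe: BR = P2, leader payoff 18.
Wexler's induced payoffs are 16, 19, 18, so Wexler commits to Plus. Subgame-perfect outcome: (P2, Plus) with payoffs (15, 19).
Under simultaneous play:
Vantage's best replies: Basic→P2; Plus→P2; Deluxe→P2.
Wexler's best replies: P1→Plus; P2→Plus; P3→Deluxe; P4→Plus.
The unique mutual best reply is (P2, Plus), giving (15, 19).
Sequential outcome (P2, Plus) coincides with the Nash profile (P2, Plus).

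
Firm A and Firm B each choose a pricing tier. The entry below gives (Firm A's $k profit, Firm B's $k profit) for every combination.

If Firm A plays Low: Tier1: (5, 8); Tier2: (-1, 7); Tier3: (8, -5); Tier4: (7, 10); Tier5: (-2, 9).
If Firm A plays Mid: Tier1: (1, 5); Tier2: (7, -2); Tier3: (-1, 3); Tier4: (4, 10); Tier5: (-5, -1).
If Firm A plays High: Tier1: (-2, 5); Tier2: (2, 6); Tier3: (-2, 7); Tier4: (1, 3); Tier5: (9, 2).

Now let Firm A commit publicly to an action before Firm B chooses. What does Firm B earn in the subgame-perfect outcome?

10

Firm B best-responds to each possible Firm A move:
- Low: BR = Tier4, leader payoff 7.
- Mid: BR = Tier4, leader payoff 4.
- High: BR = Tier3, leader payoff -2.
Maximizing over 7, 4, -2, Firm A chooses Low. Subgame-perfect outcome: (Low, Tier4) with payoffs (7, 10).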